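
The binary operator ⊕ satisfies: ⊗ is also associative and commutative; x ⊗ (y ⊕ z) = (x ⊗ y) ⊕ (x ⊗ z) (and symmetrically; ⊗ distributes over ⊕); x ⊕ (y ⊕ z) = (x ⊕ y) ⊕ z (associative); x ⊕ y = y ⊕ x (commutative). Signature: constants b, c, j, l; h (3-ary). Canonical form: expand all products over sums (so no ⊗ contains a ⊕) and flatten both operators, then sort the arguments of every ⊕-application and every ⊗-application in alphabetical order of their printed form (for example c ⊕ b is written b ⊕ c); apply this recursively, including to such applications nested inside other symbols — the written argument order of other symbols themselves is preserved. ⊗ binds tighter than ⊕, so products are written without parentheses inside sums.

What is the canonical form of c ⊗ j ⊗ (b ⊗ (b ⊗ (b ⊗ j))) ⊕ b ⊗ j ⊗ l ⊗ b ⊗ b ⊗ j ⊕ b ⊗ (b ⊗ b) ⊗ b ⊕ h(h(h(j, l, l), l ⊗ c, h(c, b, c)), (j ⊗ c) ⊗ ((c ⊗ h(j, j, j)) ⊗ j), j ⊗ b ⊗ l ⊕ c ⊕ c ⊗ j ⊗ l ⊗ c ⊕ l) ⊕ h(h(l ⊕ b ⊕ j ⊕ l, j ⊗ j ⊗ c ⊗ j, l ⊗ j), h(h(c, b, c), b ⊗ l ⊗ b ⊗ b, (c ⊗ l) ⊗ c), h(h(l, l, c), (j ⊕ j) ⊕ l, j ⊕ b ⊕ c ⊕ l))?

Flatten:  b ⊗ b ⊗ b ⊗ c ⊗ j ⊗ j ⊕ b ⊗ b ⊗ b ⊗ j ⊗ j ⊗ l ⊕ b ⊗ b ⊗ b ⊗ b ⊕ h(h(h(j, l, l), c ⊗ l, h(c, b, c)), c ⊗ c ⊗ h(j, j, j) ⊗ j ⊗ j, b ⊗ j ⊗ l ⊕ c ⊕ c ⊗ c ⊗ j ⊗ l ⊕ l) ⊕ h(h(b ⊕ j ⊕ l ⊕ l, c ⊗ j ⊗ j ⊗ j, j ⊗ l), h(h(c, b, c), b ⊗ b ⊗ b ⊗ l, c ⊗ c ⊗ l), h(h(l, l, c), j ⊕ j ⊕ l, b ⊕ c ⊕ j ⊕ l))
Sort arguments:  b ⊗ b ⊗ b ⊗ b ⊕ b ⊗ b ⊗ b ⊗ c ⊗ j ⊗ j ⊕ b ⊗ b ⊗ b ⊗ j ⊗ j ⊗ l ⊕ h(h(b ⊕ j ⊕ l ⊕ l, c ⊗ j ⊗ j ⊗ j, j ⊗ l), h(h(c, b, c), b ⊗ b ⊗ b ⊗ l, c ⊗ c ⊗ l), h(h(l, l, c), j ⊕ j ⊕ l, b ⊕ c ⊕ j ⊕ l)) ⊕ h(h(h(j, l, l), c ⊗ l, h(c, b, c)), c ⊗ c ⊗ h(j, j, j) ⊗ j ⊗ j, b ⊗ j ⊗ l ⊕ c ⊕ c ⊗ c ⊗ j ⊗ l ⊕ l)

Answer: b ⊗ b ⊗ b ⊗ b ⊕ b ⊗ b ⊗ b ⊗ c ⊗ j ⊗ j ⊕ b ⊗ b ⊗ b ⊗ j ⊗ j ⊗ l ⊕ h(h(b ⊕ j ⊕ l ⊕ l, c ⊗ j ⊗ j ⊗ j, j ⊗ l), h(h(c, b, c), b ⊗ b ⊗ b ⊗ l, c ⊗ c ⊗ l), h(h(l, l, c), j ⊕ j ⊕ l, b ⊕ c ⊕ j ⊕ l)) ⊕ h(h(h(j, l, l), c ⊗ l, h(c, b, c)), c ⊗ c ⊗ h(j, j, j) ⊗ j ⊗ j, b ⊗ j ⊗ l ⊕ c ⊕ c ⊗ c ⊗ j ⊗ l ⊕ l)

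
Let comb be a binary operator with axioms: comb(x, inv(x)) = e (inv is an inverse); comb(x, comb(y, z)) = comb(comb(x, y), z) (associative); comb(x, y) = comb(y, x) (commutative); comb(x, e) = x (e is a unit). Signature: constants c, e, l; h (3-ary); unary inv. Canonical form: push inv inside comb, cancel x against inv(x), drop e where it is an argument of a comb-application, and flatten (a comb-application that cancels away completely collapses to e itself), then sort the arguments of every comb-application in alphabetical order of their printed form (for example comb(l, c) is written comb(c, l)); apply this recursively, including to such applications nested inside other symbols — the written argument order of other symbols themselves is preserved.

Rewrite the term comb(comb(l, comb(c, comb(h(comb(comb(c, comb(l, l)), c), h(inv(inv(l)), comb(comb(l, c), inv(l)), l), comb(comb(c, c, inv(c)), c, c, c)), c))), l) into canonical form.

Push inv inside:  distribute inv over comb and collapse double inv
Collect:  comb(l, l, c, c, h(comb(c, c, l, l), h(l, c, l), comb(c, c, c, c)))
Sort:  comb(c, c, h(comb(c, c, l, l), h(l, c, l), comb(c, c, c, c)), l, l)

Answer: comb(c, c, h(comb(c, c, l, l), h(l, c, l), comb(c, c, c, c)), l, l)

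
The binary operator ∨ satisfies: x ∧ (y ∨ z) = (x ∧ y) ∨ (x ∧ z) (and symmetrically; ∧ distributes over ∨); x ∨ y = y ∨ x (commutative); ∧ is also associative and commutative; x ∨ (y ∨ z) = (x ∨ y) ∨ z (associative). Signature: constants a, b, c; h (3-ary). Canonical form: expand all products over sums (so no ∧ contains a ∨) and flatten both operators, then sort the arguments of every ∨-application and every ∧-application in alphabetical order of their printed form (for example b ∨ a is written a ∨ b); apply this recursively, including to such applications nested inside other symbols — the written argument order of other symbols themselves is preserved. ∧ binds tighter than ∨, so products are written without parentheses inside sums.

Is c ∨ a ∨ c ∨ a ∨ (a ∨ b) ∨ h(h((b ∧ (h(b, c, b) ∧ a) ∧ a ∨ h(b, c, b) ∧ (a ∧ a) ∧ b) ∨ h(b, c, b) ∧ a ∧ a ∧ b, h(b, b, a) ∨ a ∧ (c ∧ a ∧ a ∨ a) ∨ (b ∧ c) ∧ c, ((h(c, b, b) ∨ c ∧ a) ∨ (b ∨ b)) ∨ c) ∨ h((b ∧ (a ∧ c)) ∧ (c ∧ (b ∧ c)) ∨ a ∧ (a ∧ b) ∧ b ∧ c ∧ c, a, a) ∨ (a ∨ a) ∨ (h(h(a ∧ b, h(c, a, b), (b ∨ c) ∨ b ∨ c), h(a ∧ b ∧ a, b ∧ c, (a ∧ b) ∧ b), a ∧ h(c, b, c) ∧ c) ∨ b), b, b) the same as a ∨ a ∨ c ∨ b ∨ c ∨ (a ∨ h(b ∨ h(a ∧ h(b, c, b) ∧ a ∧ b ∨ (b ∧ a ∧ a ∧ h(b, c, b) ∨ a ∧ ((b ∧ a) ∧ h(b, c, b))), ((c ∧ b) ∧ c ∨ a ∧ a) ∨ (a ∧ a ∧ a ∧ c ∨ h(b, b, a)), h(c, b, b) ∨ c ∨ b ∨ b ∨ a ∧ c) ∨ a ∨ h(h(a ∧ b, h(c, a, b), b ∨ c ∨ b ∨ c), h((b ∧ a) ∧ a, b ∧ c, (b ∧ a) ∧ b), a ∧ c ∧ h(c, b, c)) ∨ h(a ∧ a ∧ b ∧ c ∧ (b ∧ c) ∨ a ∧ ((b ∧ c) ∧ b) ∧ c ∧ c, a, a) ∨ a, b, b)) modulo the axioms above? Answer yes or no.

Answer: yes — both canonical forms are a ∨ a ∨ a ∨ b ∨ c ∨ c ∨ h(a ∨ a ∨ b ∨ h(a ∧ a ∧ b ∧ b ∧ c ∧ c ∨ a ∧ b ∧ b ∧ c ∧ c ∧ c, a, a) ∨ h(a ∧ a ∧ b ∧ h(b, c, b) ∨ a ∧ a ∧ b ∧ h(b, c, b) ∨ a ∧ a ∧ b ∧ h(b, c, b), a ∧ a ∨ a ∧ a ∧ a ∧ c ∨ b ∧ c ∧ c ∨ h(b, b, a), a ∧ c ∨ b ∨ b ∨ c ∨ h(c, b, b)) ∨ h(h(a ∧ b, h(c, a, b), b ∨ b ∨ c ∨ c), h(a ∧ a ∧ b, b ∧ c, a ∧ b ∧ b), a ∧ c ∧ h(c, b, c)), b, b)

Derivation:
Left:  c ∨ a ∨ c ∨ a ∨ (a ∨ b) ∨ h(h((b ∧ (h(b, c, b) ∧ a) ∧ a ∨ h(b, c, b) ∧ (a ∧ a) ∧ b) ∨ h(b, c, b) ∧ a ∧ a ∧ b, h(b, b, a) ∨ a ∧ (c ∧ a ∧ a ∨ a) ∨ (b ∧ c) ∧ c, ((h(c, b, b) ∨ c ∧ a) ∨ (b ∨ b)) ∨ c) ∨ h((b ∧ (a ∧ c)) ∧ (c ∧ (b ∧ c)) ∨ a ∧ (a ∧ b) ∧ b ∧ c ∧ c, a, a) ∨ (a ∨ a) ∨ (h(h(a ∧ b, h(c, a, b), (b ∨ c) ∨ b ∨ c), h(a ∧ b ∧ a, b ∧ c, (a ∧ b) ∧ b), a ∧ h(c, b, c) ∧ c) ∨ b), b, b)
  Expand products over sums:  c ∨ a ∨ c ∨ a ∨ a ∨ b ∨ h(a ∨ a ∨ b ∨ h(a ∧ a ∧ b ∧ b ∧ c ∧ c ∨ a ∧ b ∧ b ∧ c ∧ c ∧ c, a, a) ∨ h(a ∧ a ∧ b ∧ h(b, c, b) ∨ a ∧ a ∧ b ∧ h(b, c, b) ∨ a ∧ a ∧ b ∧ h(b, c, b), a ∧ a ∨ a ∧ a ∧ a ∧ c ∨ b ∧ c ∧ c ∨ h(b, b, a), a ∧ c ∨ b ∨ b ∨ c ∨ h(c, b, b)) ∨ h(h(a ∧ b, h(c, a, b), b ∨ b ∨ c ∨ c), h(a ∧ a ∧ b, b ∧ c, a ∧ b ∧ b), a ∧ c ∧ h(c, b, c)), b, b)
  Sort arguments:  a ∨ a ∨ a ∨ b ∨ c ∨ c ∨ h(a ∨ a ∨ b ∨ h(a ∧ a ∧ b ∧ b ∧ c ∧ c ∨ a ∧ b ∧ b ∧ c ∧ c ∧ c, a, a) ∨ h(a ∧ a ∧ b ∧ h(b, c, b) ∨ a ∧ a ∧ b ∧ h(b, c, b) ∨ a ∧ a ∧ b ∧ h(b, c, b), a ∧ a ∨ a ∧ a ∧ a ∧ c ∨ b ∧ c ∧ c ∨ h(b, b, a), a ∧ c ∨ b ∨ b ∨ c ∨ h(c, b, b)) ∨ h(h(a ∧ b, h(c, a, b), b ∨ b ∨ c ∨ c), h(a ∧ a ∧ b, b ∧ c, a ∧ b ∧ b), a ∧ c ∧ h(c, b, c)), b, b)
Right:  a ∨ a ∨ c ∨ b ∨ c ∨ (a ∨ h(b ∨ h(a ∧ h(b, c, b) ∧ a ∧ b ∨ (b ∧ a ∧ a ∧ h(b, c, b) ∨ a ∧ ((b ∧ a) ∧ h(b, c, b))), ((c ∧ b) ∧ c ∨ a ∧ a) ∨ (a ∧ a ∧ a ∧ c ∨ h(b, b, a)), h(c, b, b) ∨ c ∨ b ∨ b ∨ a ∧ c) ∨ a ∨ h(h(a ∧ b, h(c, a, b), b ∨ c ∨ b ∨ c), h((b ∧ a) ∧ a, b ∧ c, (b ∧ a) ∧ b), a ∧ c ∧ h(c, b, c)) ∨ h(a ∧ a ∧ b ∧ c ∧ (b ∧ c) ∨ a ∧ ((b ∧ c) ∧ b) ∧ c ∧ c, a, a) ∨ a, b, b))
  Flatten:  a ∨ a ∨ c ∨ b ∨ c ∨ a ∨ h(a ∨ a ∨ b ∨ h(a ∧ a ∧ b ∧ b ∧ c ∧ c ∨ a ∧ b ∧ b ∧ c ∧ c ∧ c, a, a) ∨ h(a ∧ a ∧ b ∧ h(b, c, b) ∨ a ∧ a ∧ b ∧ h(b, c, b) ∨ a ∧ a ∧ b ∧ h(b, c, b), a ∧ a ∨ a ∧ a ∧ a ∧ c ∨ b ∧ c ∧ c ∨ h(b, b, a), a ∧ c ∨ b ∨ b ∨ c ∨ h(c, b, b)) ∨ h(h(a ∧ b, h(c, a, b), b ∨ b ∨ c ∨ c), h(a ∧ a ∧ b, b ∧ c, a ∧ b ∧ b), a ∧ c ∧ h(c, b, c)), b, b)
  Sort arguments:  a ∨ a ∨ a ∨ b ∨ c ∨ c ∨ h(a ∨ a ∨ b ∨ h(a ∧ a ∧ b ∧ b ∧ c ∧ c ∨ a ∧ b ∧ b ∧ c ∧ c ∧ c, a, a) ∨ h(a ∧ a ∧ b ∧ h(b, c, b) ∨ a ∧ a ∧ b ∧ h(b, c, b) ∨ a ∧ a ∧ b ∧ h(b, c, b), a ∧ a ∨ a ∧ a ∧ a ∧ c ∨ b ∧ c ∧ c ∨ h(b, b, a), a ∧ c ∨ b ∨ b ∨ c ∨ h(c, b, b)) ∨ h(h(a ∧ b, h(c, a, b), b ∨ b ∨ c ∨ c), h(a ∧ a ∧ b, b ∧ c, a ∧ b ∧ b), a ∧ c ∧ h(c, b, c)), b, b)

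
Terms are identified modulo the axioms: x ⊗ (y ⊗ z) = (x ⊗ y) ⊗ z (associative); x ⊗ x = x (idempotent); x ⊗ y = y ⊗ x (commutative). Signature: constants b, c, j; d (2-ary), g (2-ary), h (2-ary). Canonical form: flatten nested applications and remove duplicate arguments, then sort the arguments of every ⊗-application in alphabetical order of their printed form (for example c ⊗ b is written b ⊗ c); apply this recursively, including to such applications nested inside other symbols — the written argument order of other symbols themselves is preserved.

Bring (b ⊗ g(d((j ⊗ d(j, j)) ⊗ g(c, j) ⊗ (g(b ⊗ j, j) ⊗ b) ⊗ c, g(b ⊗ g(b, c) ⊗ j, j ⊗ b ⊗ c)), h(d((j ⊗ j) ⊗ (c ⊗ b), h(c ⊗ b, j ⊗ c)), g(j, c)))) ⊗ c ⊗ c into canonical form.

Un-nest:  b ⊗ g(d((j ⊗ d(j, j)) ⊗ g(c, j) ⊗ (g(b ⊗ j, j) ⊗ b) ⊗ c, g(b ⊗ g(b, c) ⊗ j, j ⊗ b ⊗ c)), h(d((j ⊗ j) ⊗ (c ⊗ b), h(c ⊗ b, j ⊗ c)), g(j, c))) ⊗ c ⊗ c
Inside:  g(d((j ⊗ d(j, j)) ⊗ g(c, j) ⊗ (g(b ⊗ j, j) ⊗ b) ⊗ c, g(b ⊗ g(b, c) ⊗ j, j ⊗ b ⊗ c)), h(d((j ⊗ j) ⊗ (c ⊗ b), h(c ⊗ b, j ⊗ c)), g(j, c)))  →  g(d(b ⊗ c ⊗ d(j, j) ⊗ g(b ⊗ j, j) ⊗ g(c, j) ⊗ j, g(b ⊗ g(b, c) ⊗ j, b ⊗ c ⊗ j)), h(d(b ⊗ c ⊗ j, h(b ⊗ c, c ⊗ j)), g(j, c)))
Drop duplicates:  drop duplicate c
Sort:  b ⊗ c ⊗ g(d(b ⊗ c ⊗ d(j, j) ⊗ g(b ⊗ j, j) ⊗ g(c, j) ⊗ j, g(b ⊗ g(b, c) ⊗ j, b ⊗ c ⊗ j)), h(d(b ⊗ c ⊗ j, h(b ⊗ c, c ⊗ j)), g(j, c)))

Answer: b ⊗ c ⊗ g(d(b ⊗ c ⊗ d(j, j) ⊗ g(b ⊗ j, j) ⊗ g(c, j) ⊗ j, g(b ⊗ g(b, c) ⊗ j, b ⊗ c ⊗ j)), h(d(b ⊗ c ⊗ j, h(b ⊗ c, c ⊗ j)), g(j, c)))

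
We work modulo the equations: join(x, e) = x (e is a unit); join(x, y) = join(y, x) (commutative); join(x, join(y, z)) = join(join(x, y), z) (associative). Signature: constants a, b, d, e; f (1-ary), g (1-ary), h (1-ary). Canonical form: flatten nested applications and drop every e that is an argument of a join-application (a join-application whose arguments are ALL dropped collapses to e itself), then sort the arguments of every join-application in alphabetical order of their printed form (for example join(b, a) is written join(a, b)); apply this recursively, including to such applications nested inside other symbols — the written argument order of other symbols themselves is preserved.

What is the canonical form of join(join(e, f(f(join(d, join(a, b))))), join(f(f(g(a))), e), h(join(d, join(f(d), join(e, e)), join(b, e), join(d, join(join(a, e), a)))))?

Un-nest:  join(e, f(f(join(d, join(a, b)))), f(f(g(a))), e, h(join(d, join(f(d), join(e, e)), join(b, e), join(d, join(join(a, e), a)))))
Inside:  f(f(join(d, join(a, b))))  →  f(f(join(a, b, d)))
Canonicalize subterm:  h(join(d, join(f(d), join(e, e)), join(b, e), join(d, join(join(a, e), a))))  →  h(join(a, a, b, d, d, f(d)))
Drop the unit:  drop e (×2)
Order the arguments:  join(f(f(g(a))), f(f(join(a, b, d))), h(join(a, a, b, d, d, f(d))))

Answer: join(f(f(g(a))), f(f(join(a, b, d))), h(join(a, a, b, d, d, f(d))))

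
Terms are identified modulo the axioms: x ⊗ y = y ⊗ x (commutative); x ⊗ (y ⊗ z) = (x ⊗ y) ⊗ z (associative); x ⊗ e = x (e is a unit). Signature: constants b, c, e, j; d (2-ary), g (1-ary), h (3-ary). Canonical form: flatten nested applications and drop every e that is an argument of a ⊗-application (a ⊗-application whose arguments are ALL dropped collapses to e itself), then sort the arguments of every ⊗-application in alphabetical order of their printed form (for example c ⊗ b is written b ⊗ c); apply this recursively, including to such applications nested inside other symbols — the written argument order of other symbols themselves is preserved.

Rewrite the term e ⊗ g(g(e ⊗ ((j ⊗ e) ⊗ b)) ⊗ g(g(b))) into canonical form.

Answer: g(g(b ⊗ j) ⊗ g(g(b)))

Derivation:
Simplify inside:  g(g(e ⊗ ((j ⊗ e) ⊗ b)) ⊗ g(g(b)))  →  g(g(b ⊗ j) ⊗ g(g(b)))
Drop the unit:  drop e
Order the arguments:  g(g(b ⊗ j) ⊗ g(g(b)))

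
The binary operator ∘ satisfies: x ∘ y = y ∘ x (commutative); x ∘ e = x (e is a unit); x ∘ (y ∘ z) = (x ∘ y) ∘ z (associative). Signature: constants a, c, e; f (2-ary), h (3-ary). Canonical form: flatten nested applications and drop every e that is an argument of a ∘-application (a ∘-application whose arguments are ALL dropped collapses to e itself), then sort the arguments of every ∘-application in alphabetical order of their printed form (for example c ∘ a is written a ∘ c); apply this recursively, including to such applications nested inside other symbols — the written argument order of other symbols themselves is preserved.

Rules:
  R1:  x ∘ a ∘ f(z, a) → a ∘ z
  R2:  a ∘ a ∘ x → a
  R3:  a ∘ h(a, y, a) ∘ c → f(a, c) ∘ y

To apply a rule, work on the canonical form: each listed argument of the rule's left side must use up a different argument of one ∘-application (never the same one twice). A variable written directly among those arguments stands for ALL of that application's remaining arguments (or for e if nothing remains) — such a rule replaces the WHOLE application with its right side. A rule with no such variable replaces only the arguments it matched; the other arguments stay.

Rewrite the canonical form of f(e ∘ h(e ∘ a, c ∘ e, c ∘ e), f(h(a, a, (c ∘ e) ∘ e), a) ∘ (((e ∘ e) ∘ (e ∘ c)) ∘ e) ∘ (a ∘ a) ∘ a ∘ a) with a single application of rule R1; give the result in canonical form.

Canonical form:  f(h(a, c, c), a ∘ a ∘ a ∘ a ∘ c ∘ f(h(a, a, c), a))
Match R1:  consume a, f(h(a, a, c), a);  x := a ∘ a ∘ a ∘ c, z := h(a, a, c)
The variable takes the whole remainder — replace the entire application.
New term:  f(h(a, c, c), a ∘ h(a, a, c))

Answer: f(h(a, c, c), a ∘ h(a, a, c))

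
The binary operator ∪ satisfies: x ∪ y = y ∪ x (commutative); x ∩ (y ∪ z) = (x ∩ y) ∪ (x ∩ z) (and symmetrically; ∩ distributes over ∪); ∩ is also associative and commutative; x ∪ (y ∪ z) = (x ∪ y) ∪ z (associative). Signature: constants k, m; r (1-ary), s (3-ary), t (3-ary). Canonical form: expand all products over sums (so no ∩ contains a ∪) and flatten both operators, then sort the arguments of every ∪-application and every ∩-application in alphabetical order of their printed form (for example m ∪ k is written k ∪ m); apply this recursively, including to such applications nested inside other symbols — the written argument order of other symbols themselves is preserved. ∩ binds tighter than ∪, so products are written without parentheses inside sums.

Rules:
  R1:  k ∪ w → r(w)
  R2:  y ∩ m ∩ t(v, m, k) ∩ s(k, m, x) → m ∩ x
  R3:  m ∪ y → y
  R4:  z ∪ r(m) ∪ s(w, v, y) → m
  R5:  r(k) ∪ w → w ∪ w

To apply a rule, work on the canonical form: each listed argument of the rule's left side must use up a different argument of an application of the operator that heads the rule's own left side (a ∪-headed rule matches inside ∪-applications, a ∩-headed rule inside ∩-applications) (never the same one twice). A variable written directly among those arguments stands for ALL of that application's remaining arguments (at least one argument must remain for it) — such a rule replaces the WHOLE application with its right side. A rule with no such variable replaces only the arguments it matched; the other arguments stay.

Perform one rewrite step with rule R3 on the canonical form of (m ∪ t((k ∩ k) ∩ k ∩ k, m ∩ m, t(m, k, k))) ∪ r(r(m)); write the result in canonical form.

Canonical form:  m ∪ r(r(m)) ∪ t(k ∩ k ∩ k ∩ k, m ∩ m, t(m, k, k))
Match R3:  consume m;  y := r(r(m)) ∪ t(k ∩ k ∩ k ∩ k, m ∩ m, t(m, k, k))
The extension variable absorbs all remaining arguments, so the whole application is rewritten.
Result:  r(r(m)) ∪ t(k ∩ k ∩ k ∩ k, m ∩ m, t(m, k, k))

Answer: r(r(m)) ∪ t(k ∩ k ∩ k ∩ k, m ∩ m, t(m, k, k))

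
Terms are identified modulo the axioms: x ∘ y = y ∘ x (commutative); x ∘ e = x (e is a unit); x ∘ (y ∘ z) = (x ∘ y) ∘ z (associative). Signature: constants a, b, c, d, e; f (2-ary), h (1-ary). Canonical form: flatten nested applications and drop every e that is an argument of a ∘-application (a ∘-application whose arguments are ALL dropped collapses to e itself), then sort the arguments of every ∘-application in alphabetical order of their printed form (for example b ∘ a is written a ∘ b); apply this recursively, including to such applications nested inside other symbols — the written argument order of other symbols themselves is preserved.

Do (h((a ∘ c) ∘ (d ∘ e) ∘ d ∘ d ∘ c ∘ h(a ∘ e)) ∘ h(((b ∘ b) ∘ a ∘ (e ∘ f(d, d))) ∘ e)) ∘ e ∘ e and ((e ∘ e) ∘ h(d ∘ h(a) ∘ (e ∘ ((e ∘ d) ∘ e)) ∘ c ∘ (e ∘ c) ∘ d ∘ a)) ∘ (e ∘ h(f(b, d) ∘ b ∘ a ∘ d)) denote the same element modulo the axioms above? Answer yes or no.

Answer: no — h(a ∘ b ∘ b ∘ f(d, d)) ∘ h(a ∘ c ∘ c ∘ d ∘ d ∘ d ∘ h(a)) vs h(a ∘ b ∘ d ∘ f(b, d)) ∘ h(a ∘ c ∘ c ∘ d ∘ d ∘ d ∘ h(a))

Derivation:
Left:  (h((a ∘ c) ∘ (d ∘ e) ∘ d ∘ d ∘ c ∘ h(a ∘ e)) ∘ h(((b ∘ b) ∘ a ∘ (e ∘ f(d, d))) ∘ e)) ∘ e ∘ e
  Merge nested applications:  h((a ∘ c) ∘ (d ∘ e) ∘ d ∘ d ∘ c ∘ h(a ∘ e)) ∘ h(((b ∘ b) ∘ a ∘ (e ∘ f(d, d))) ∘ e) ∘ e ∘ e
  Simplify inside:  h((a ∘ c) ∘ (d ∘ e) ∘ d ∘ d ∘ c ∘ h(a ∘ e))  →  h(a ∘ c ∘ c ∘ d ∘ d ∘ d ∘ h(a))
  Simplify inside:  h(((b ∘ b) ∘ a ∘ (e ∘ f(d, d))) ∘ e)  →  h(a ∘ b ∘ b ∘ f(d, d))
  Units out:  drop e (×2)
  Sort:  h(a ∘ b ∘ b ∘ f(d, d)) ∘ h(a ∘ c ∘ c ∘ d ∘ d ∘ d ∘ h(a))
Right:  ((e ∘ e) ∘ h(d ∘ h(a) ∘ (e ∘ ((e ∘ d) ∘ e)) ∘ c ∘ (e ∘ c) ∘ d ∘ a)) ∘ (e ∘ h(f(b, d) ∘ b ∘ a ∘ d))
  Flatten:  e ∘ e ∘ h(d ∘ h(a) ∘ (e ∘ ((e ∘ d) ∘ e)) ∘ c ∘ (e ∘ c) ∘ d ∘ a) ∘ e ∘ h(f(b, d) ∘ b ∘ a ∘ d)
  Inside:  h(d ∘ h(a) ∘ (e ∘ ((e ∘ d) ∘ e)) ∘ c ∘ (e ∘ c) ∘ d ∘ a)  →  h(a ∘ c ∘ c ∘ d ∘ d ∘ d ∘ h(a))
  Canonicalize subterm:  h(f(b, d) ∘ b ∘ a ∘ d)  →  h(a ∘ b ∘ d ∘ f(b, d))
  Units out:  drop e (×3)
  Sort arguments:  h(a ∘ b ∘ d ∘ f(b, d)) ∘ h(a ∘ c ∘ c ∘ d ∘ d ∘ d ∘ h(a))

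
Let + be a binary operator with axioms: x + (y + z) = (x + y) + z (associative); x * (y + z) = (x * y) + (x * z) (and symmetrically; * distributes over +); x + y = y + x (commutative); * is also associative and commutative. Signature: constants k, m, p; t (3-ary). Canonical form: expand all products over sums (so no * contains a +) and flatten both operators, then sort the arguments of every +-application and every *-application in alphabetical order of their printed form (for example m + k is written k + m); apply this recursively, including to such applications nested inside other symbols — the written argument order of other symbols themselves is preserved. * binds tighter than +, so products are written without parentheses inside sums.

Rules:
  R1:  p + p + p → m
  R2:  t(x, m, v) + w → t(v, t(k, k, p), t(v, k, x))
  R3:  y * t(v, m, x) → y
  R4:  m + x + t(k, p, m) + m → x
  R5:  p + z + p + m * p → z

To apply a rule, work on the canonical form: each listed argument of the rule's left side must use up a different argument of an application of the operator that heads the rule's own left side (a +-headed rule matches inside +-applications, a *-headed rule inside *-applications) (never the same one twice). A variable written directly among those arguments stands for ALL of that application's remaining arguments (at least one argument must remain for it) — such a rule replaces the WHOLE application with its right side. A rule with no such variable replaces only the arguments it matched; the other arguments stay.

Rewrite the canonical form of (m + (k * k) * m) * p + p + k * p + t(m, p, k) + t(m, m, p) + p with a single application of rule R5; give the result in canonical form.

Answer: k * k * m * p + k * p + t(m, m, p) + t(m, p, k)

Derivation:
Canonical form:  k * k * m * p + k * p + m * p + p + p + t(m, m, p) + t(m, p, k)
Apply R5:  consuming m * p, p, p;  z := k * k * m * p + k * p + t(m, m, p) + t(m, p, k)
The extension variable absorbs all remaining arguments, so the whole application is rewritten.
Result:  k * k * m * p + k * p + t(m, m, p) + t(m, p, k)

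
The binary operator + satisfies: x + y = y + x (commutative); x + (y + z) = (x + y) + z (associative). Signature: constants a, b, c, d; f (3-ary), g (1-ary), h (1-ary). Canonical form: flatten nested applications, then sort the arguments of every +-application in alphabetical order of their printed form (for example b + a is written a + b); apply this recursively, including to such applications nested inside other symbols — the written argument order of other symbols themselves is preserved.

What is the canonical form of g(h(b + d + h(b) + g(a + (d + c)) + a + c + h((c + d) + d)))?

Descend into:  b + d + h(b) + g(a + (d + c)) + a + c + h((c + d) + d)
Simplify inside:  g(a + (d + c))  →  g(a + c + d)
Simplify inside:  h((c + d) + d)  →  h(c + d + d)
Order the arguments:  a + b + c + d + g(a + c + d) + h(b) + h(c + d + d)
Rebuild:  g(h(a + b + c + d + g(a + c + d) + h(b) + h(c + d + d)))

Answer: g(h(a + b + c + d + g(a + c + d) + h(b) + h(c + d + d)))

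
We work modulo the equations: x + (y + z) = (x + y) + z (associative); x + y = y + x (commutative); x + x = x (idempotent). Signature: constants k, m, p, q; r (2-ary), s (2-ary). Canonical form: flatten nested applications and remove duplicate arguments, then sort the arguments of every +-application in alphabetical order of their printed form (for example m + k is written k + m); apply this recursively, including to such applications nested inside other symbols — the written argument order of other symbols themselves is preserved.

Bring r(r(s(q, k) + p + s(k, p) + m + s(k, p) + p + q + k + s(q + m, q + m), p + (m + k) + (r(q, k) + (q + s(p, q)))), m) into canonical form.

Focus inside:  s(q, k) + p + s(k, p) + m + s(k, p) + p + q + k + s(q + m, q + m)
Simplify inside:  s(q + m, q + m)  →  s(m + q, m + q)
Idempotence:  drop duplicate s(k, p), p
Sort arguments:  k + m + p + q + s(k, p) + s(m + q, m + q) + s(q, k)
Reassemble:  r(r(k + m + p + q + s(k, p) + s(m + q, m + q) + s(q, k), k + m + p + q + r(q, k) + s(p, q)), m)

Answer: r(r(k + m + p + q + s(k, p) + s(m + q, m + q) + s(q, k), k + m + p + q + r(q, k) + s(p, q)), m)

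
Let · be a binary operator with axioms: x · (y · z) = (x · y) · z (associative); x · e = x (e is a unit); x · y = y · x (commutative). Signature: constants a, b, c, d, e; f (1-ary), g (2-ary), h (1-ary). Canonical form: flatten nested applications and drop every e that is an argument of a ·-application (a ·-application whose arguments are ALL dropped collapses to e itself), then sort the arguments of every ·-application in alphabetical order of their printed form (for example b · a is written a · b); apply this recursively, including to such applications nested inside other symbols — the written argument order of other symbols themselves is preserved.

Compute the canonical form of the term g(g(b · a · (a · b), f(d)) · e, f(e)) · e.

Answer: g(g(a · a · b · b, f(d)), f(e))

Derivation:
Simplify inside:  g(g(b · a · (a · b), f(d)) · e, f(e))  →  g(g(a · a · b · b, f(d)), f(e))
Drop the unit:  drop e
Sort arguments:  g(g(a · a · b · b, f(d)), f(e))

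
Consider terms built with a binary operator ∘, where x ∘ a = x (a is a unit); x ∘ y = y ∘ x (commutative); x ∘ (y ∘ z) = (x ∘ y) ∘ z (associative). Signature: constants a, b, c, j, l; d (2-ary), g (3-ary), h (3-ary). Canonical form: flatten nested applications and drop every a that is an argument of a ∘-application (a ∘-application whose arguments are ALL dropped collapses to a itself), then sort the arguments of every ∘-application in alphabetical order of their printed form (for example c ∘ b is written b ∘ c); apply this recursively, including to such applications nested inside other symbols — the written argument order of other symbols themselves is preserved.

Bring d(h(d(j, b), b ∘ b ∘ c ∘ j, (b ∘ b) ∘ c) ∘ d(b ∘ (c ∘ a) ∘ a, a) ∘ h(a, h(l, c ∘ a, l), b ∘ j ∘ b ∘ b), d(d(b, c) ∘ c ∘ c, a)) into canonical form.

Answer: d(d(b ∘ c, a) ∘ h(a, h(l, c, l), b ∘ b ∘ b ∘ j) ∘ h(d(j, b), b ∘ b ∘ c ∘ j, b ∘ b ∘ c), d(c ∘ c ∘ d(b, c), a))

Derivation:
Work inside:  h(d(j, b), b ∘ b ∘ c ∘ j, (b ∘ b) ∘ c) ∘ d(b ∘ (c ∘ a) ∘ a, a) ∘ h(a, h(l, c ∘ a, l), b ∘ j ∘ b ∘ b)
Inside:  h(d(j, b), b ∘ b ∘ c ∘ j, (b ∘ b) ∘ c)  →  h(d(j, b), b ∘ b ∘ c ∘ j, b ∘ b ∘ c)
Inside:  d(b ∘ (c ∘ a) ∘ a, a)  →  d(b ∘ c, a)
Simplify inside:  h(a, h(l, c ∘ a, l), b ∘ j ∘ b ∘ b)  →  h(a, h(l, c, l), b ∘ b ∘ b ∘ j)
Order the arguments:  d(b ∘ c, a) ∘ h(a, h(l, c, l), b ∘ b ∘ b ∘ j) ∘ h(d(j, b), b ∘ b ∘ c ∘ j, b ∘ b ∘ c)
Reassemble:  d(d(b ∘ c, a) ∘ h(a, h(l, c, l), b ∘ b ∘ b ∘ j) ∘ h(d(j, b), b ∘ b ∘ c ∘ j, b ∘ b ∘ c), d(c ∘ c ∘ d(b, c), a))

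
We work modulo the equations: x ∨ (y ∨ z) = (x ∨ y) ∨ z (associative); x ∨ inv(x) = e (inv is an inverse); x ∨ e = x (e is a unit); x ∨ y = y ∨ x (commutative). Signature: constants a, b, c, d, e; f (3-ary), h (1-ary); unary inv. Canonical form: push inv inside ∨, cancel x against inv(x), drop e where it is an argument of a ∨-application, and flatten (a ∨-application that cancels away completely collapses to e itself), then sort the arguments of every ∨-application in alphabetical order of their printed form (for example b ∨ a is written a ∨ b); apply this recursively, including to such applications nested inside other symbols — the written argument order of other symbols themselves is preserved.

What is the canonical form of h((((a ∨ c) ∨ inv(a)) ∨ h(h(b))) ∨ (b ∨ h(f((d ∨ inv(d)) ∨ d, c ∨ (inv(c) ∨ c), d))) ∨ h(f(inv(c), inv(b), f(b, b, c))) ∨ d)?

Focus inside:  (((a ∨ c) ∨ inv(a)) ∨ h(h(b))) ∨ (b ∨ h(f((d ∨ inv(d)) ∨ d, c ∨ (inv(c) ∨ c), d))) ∨ h(f(inv(c), inv(b), f(b, b, c))) ∨ d
Cancel:  a cancels
Collect:  c ∨ h(h(b)) ∨ b ∨ h(f(d, c, d)) ∨ h(f(inv(c), inv(b), f(b, b, c))) ∨ d
Sort arguments:  b ∨ c ∨ d ∨ h(f(d, c, d)) ∨ h(f(inv(c), inv(b), f(b, b, c))) ∨ h(h(b))
Rebuild:  h(b ∨ c ∨ d ∨ h(f(d, c, d)) ∨ h(f(inv(c), inv(b), f(b, b, c))) ∨ h(h(b)))

Answer: h(b ∨ c ∨ d ∨ h(f(d, c, d)) ∨ h(f(inv(c), inv(b), f(b, b, c))) ∨ h(h(b)))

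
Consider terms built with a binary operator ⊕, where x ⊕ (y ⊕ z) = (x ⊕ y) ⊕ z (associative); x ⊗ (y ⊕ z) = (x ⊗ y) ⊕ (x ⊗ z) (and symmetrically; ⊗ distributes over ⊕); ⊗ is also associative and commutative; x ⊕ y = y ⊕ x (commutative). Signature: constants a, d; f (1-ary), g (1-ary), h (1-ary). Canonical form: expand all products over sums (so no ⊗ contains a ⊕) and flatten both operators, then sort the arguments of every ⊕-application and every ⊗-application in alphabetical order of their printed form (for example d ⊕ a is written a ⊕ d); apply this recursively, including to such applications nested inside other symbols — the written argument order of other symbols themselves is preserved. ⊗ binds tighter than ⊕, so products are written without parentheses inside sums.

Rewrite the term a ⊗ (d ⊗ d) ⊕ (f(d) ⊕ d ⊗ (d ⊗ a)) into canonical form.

Flatten:  a ⊗ d ⊗ d ⊕ f(d) ⊕ a ⊗ d ⊗ d
Sort:  a ⊗ d ⊗ d ⊕ a ⊗ d ⊗ d ⊕ f(d)

Answer: a ⊗ d ⊗ d ⊕ a ⊗ d ⊗ d ⊕ f(d)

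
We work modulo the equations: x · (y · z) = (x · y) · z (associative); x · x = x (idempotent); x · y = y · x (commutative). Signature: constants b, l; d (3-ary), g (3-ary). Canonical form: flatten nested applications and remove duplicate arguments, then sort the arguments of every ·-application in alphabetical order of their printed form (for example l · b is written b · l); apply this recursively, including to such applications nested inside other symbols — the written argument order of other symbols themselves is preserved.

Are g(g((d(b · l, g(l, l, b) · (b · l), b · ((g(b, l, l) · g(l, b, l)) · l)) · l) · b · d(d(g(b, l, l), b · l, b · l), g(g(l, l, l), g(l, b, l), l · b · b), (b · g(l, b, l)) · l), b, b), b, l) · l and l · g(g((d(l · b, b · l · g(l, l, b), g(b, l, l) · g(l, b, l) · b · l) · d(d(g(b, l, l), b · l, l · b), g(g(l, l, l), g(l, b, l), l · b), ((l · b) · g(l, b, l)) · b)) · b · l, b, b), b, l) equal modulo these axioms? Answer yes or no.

Left:  g(g((d(b · l, g(l, l, b) · (b · l), b · ((g(b, l, l) · g(l, b, l)) · l)) · l) · b · d(d(g(b, l, l), b · l, b · l), g(g(l, l, l), g(l, b, l), l · b · b), (b · g(l, b, l)) · l), b, b), b, l) · l
  Simplify inside:  g(g((d(b · l, g(l, l, b) · (b · l), b · ((g(b, l, l) · g(l, b, l)) · l)) · l) · b · d(d(g(b, l, l), b · l, b · l), g(g(l, l, l), g(l, b, l), l · b · b), (b · g(l, b, l)) · l), b, b), b, l)  →  g(g(b · d(b · l, b · g(l, l, b) · l, b · g(b, l, l) · g(l, b, l) · l) · d(d(g(b, l, l), b · l, b · l), g(g(l, l, l), g(l, b, l), b · l), b · g(l, b, l) · l) · l, b, b), b, l)
  Order the arguments:  g(g(b · d(b · l, b · g(l, l, b) · l, b · g(b, l, l) · g(l, b, l) · l) · d(d(g(b, l, l), b · l, b · l), g(g(l, l, l), g(l, b, l), b · l), b · g(l, b, l) · l) · l, b, b), b, l) · l
Right:  l · g(g((d(l · b, b · l · g(l, l, b), g(b, l, l) · g(l, b, l) · b · l) · d(d(g(b, l, l), b · l, l · b), g(g(l, l, l), g(l, b, l), l · b), ((l · b) · g(l, b, l)) · b)) · b · l, b, b), b, l)
  Canonicalize subterm:  g(g((d(l · b, b · l · g(l, l, b), g(b, l, l) · g(l, b, l) · b · l) · d(d(g(b, l, l), b · l, l · b), g(g(l, l, l), g(l, b, l), l · b), ((l · b) · g(l, b, l)) · b)) · b · l, b, b), b, l)  →  g(g(b · d(b · l, b · g(l, l, b) · l, b · g(b, l, l) · g(l, b, l) · l) · d(d(g(b, l, l), b · l, b · l), g(g(l, l, l), g(l, b, l), b · l), b · g(l, b, l) · l) · l, b, b), b, l)
  Sort:  g(g(b · d(b · l, b · g(l, l, b) · l, b · g(b, l, l) · g(l, b, l) · l) · d(d(g(b, l, l), b · l, b · l), g(g(l, l, l), g(l, b, l), b · l), b · g(l, b, l) · l) · l, b, b), b, l) · l

Answer: yes — both canonical forms are g(g(b · d(b · l, b · g(l, l, b) · l, b · g(b, l, l) · g(l, b, l) · l) · d(d(g(b, l, l), b · l, b · l), g(g(l, l, l), g(l, b, l), b · l), b · g(l, b, l) · l) · l, b, b), b, l) · l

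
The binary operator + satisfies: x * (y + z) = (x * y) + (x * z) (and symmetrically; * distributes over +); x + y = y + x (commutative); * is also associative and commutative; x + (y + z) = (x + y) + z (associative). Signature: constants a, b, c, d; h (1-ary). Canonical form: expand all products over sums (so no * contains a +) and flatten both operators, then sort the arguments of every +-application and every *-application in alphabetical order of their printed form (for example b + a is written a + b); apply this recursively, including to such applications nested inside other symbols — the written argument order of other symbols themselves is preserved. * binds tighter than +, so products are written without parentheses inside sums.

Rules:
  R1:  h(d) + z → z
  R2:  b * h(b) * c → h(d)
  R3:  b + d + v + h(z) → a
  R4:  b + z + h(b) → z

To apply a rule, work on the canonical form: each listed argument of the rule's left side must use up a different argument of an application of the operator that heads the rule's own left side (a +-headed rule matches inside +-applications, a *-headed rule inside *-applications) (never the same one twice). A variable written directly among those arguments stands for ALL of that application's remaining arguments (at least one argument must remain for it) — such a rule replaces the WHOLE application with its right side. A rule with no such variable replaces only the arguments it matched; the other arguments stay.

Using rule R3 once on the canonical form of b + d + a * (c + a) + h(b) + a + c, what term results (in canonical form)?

Answer: a

Derivation:
Canonical form:  a + a * a + a * c + b + c + d + h(b)
Match R3:  consume b, d, h(b);  v := a + a * a + a * c + c, z := b
Every leftover argument binds to the variable; the entire application is replaced.
Giving:  a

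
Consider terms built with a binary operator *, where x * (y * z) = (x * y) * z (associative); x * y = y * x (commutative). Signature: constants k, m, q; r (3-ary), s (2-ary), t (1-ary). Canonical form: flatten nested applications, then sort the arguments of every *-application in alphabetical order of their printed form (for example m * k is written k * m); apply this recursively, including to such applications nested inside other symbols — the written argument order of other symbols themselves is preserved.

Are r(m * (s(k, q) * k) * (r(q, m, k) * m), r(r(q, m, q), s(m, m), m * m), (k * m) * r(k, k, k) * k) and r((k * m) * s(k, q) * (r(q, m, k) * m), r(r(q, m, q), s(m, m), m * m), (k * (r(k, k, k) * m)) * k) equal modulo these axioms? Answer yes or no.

Left:  r(m * (s(k, q) * k) * (r(q, m, k) * m), r(r(q, m, q), s(m, m), m * m), (k * m) * r(k, k, k) * k)
  Descend into:  m * (s(k, q) * k) * (r(q, m, k) * m)
  Merge nested applications:  m * s(k, q) * k * r(q, m, k) * m
  Sort arguments:  k * m * m * r(q, m, k) * s(k, q)
  Put back:  r(k * m * m * r(q, m, k) * s(k, q), r(r(q, m, q), s(m, m), m * m), k * k * m * r(k, k, k))
Right:  r((k * m) * s(k, q) * (r(q, m, k) * m), r(r(q, m, q), s(m, m), m * m), (k * (r(k, k, k) * m)) * k)
  Descend into:  (k * m) * s(k, q) * (r(q, m, k) * m)
  Flatten:  k * m * s(k, q) * r(q, m, k) * m
  Sort:  k * m * m * r(q, m, k) * s(k, q)
  Put back:  r(k * m * m * r(q, m, k) * s(k, q), r(r(q, m, q), s(m, m), m * m), k * k * m * r(k, k, k))

Answer: yes — both canonical forms are r(k * m * m * r(q, m, k) * s(k, q), r(r(q, m, q), s(m, m), m * m), k * k * m * r(k, k, k))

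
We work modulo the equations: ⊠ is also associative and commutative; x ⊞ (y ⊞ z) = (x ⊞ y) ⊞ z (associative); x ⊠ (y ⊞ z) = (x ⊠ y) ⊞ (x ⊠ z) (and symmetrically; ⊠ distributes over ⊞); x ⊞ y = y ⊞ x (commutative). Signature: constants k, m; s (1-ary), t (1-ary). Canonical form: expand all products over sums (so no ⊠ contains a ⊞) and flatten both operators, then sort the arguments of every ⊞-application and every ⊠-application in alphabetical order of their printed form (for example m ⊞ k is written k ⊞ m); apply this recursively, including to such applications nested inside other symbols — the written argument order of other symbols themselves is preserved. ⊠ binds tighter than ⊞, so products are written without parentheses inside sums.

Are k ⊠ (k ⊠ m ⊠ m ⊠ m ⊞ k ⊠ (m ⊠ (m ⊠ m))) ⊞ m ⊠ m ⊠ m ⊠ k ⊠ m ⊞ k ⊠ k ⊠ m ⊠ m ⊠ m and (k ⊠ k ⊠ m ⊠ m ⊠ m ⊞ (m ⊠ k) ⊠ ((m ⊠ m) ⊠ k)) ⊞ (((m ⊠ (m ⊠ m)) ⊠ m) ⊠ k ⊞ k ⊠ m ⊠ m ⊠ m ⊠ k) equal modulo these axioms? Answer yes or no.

Answer: yes — both canonical forms are k ⊠ k ⊠ m ⊠ m ⊠ m ⊞ k ⊠ k ⊠ m ⊠ m ⊠ m ⊞ k ⊠ k ⊠ m ⊠ m ⊠ m ⊞ k ⊠ m ⊠ m ⊠ m ⊠ m

Derivation:
Left:  k ⊠ (k ⊠ m ⊠ m ⊠ m ⊞ k ⊠ (m ⊠ (m ⊠ m))) ⊞ m ⊠ m ⊠ m ⊠ k ⊠ m ⊞ k ⊠ k ⊠ m ⊠ m ⊠ m
  Expand products over sums:  k ⊠ k ⊠ m ⊠ m ⊠ m ⊞ k ⊠ k ⊠ m ⊠ m ⊠ m ⊞ k ⊠ m ⊠ m ⊠ m ⊠ m ⊞ k ⊠ k ⊠ m ⊠ m ⊠ m
  Order the arguments:  k ⊠ k ⊠ m ⊠ m ⊠ m ⊞ k ⊠ k ⊠ m ⊠ m ⊠ m ⊞ k ⊠ k ⊠ m ⊠ m ⊠ m ⊞ k ⊠ m ⊠ m ⊠ m ⊠ m
Right:  (k ⊠ k ⊠ m ⊠ m ⊠ m ⊞ (m ⊠ k) ⊠ ((m ⊠ m) ⊠ k)) ⊞ (((m ⊠ (m ⊠ m)) ⊠ m) ⊠ k ⊞ k ⊠ m ⊠ m ⊠ m ⊠ k)
  Merge nested applications:  k ⊠ k ⊠ m ⊠ m ⊠ m ⊞ k ⊠ k ⊠ m ⊠ m ⊠ m ⊞ k ⊠ m ⊠ m ⊠ m ⊠ m ⊞ k ⊠ k ⊠ m ⊠ m ⊠ m
  Order the arguments:  k ⊠ k ⊠ m ⊠ m ⊠ m ⊞ k ⊠ k ⊠ m ⊠ m ⊠ m ⊞ k ⊠ k ⊠ m ⊠ m ⊠ m ⊞ k ⊠ m ⊠ m ⊠ m ⊠ m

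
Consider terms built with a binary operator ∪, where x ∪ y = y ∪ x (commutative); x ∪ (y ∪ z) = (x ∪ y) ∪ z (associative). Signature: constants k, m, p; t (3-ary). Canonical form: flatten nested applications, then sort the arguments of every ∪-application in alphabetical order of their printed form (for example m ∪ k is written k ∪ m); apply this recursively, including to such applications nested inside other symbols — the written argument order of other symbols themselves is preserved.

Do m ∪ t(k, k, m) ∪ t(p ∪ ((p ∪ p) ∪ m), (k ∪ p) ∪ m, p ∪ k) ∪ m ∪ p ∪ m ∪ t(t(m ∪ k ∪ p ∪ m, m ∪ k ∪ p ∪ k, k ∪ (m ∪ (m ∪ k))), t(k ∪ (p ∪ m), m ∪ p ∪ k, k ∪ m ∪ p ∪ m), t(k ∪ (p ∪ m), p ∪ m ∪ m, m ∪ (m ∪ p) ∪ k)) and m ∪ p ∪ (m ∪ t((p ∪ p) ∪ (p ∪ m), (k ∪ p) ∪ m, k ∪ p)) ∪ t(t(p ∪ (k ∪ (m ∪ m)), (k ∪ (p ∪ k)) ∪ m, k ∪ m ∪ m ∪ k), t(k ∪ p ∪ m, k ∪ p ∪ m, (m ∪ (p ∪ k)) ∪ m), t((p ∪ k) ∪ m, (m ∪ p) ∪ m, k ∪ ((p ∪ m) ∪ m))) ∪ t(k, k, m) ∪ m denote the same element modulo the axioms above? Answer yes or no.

Answer: yes — both canonical forms are m ∪ m ∪ m ∪ p ∪ t(k, k, m) ∪ t(m ∪ p ∪ p ∪ p, k ∪ m ∪ p, k ∪ p) ∪ t(t(k ∪ m ∪ m ∪ p, k ∪ k ∪ m ∪ p, k ∪ k ∪ m ∪ m), t(k ∪ m ∪ p, k ∪ m ∪ p, k ∪ m ∪ m ∪ p), t(k ∪ m ∪ p, m ∪ m ∪ p, k ∪ m ∪ m ∪ p))

Derivation:
Left:  m ∪ t(k, k, m) ∪ t(p ∪ ((p ∪ p) ∪ m), (k ∪ p) ∪ m, p ∪ k) ∪ m ∪ p ∪ m ∪ t(t(m ∪ k ∪ p ∪ m, m ∪ k ∪ p ∪ k, k ∪ (m ∪ (m ∪ k))), t(k ∪ (p ∪ m), m ∪ p ∪ k, k ∪ m ∪ p ∪ m), t(k ∪ (p ∪ m), p ∪ m ∪ m, m ∪ (m ∪ p) ∪ k))
  Canonicalize subterm:  t(p ∪ ((p ∪ p) ∪ m), (k ∪ p) ∪ m, p ∪ k)  →  t(m ∪ p ∪ p ∪ p, k ∪ m ∪ p, k ∪ p)
  Inside:  t(t(m ∪ k ∪ p ∪ m, m ∪ k ∪ p ∪ k, k ∪ (m ∪ (m ∪ k))), t(k ∪ (p ∪ m), m ∪ p ∪ k, k ∪ m ∪ p ∪ m), t(k ∪ (p ∪ m), p ∪ m ∪ m, m ∪ (m ∪ p) ∪ k))  →  t(t(k ∪ m ∪ m ∪ p, k ∪ k ∪ m ∪ p, k ∪ k ∪ m ∪ m), t(k ∪ m ∪ p, k ∪ m ∪ p, k ∪ m ∪ m ∪ p), t(k ∪ m ∪ p, m ∪ m ∪ p, k ∪ m ∪ m ∪ p))
  Sort arguments:  m ∪ m ∪ m ∪ p ∪ t(k, k, m) ∪ t(m ∪ p ∪ p ∪ p, k ∪ m ∪ p, k ∪ p) ∪ t(t(k ∪ m ∪ m ∪ p, k ∪ k ∪ m ∪ p, k ∪ k ∪ m ∪ m), t(k ∪ m ∪ p, k ∪ m ∪ p, k ∪ m ∪ m ∪ p), t(k ∪ m ∪ p, m ∪ m ∪ p, k ∪ m ∪ m ∪ p))
Right:  m ∪ p ∪ (m ∪ t((p ∪ p) ∪ (p ∪ m), (k ∪ p) ∪ m, k ∪ p)) ∪ t(t(p ∪ (k ∪ (m ∪ m)), (k ∪ (p ∪ k)) ∪ m, k ∪ m ∪ m ∪ k), t(k ∪ p ∪ m, k ∪ p ∪ m, (m ∪ (p ∪ k)) ∪ m), t((p ∪ k) ∪ m, (m ∪ p) ∪ m, k ∪ ((p ∪ m) ∪ m))) ∪ t(k, k, m) ∪ m
  Flatten:  m ∪ p ∪ m ∪ t((p ∪ p) ∪ (p ∪ m), (k ∪ p) ∪ m, k ∪ p) ∪ t(t(p ∪ (k ∪ (m ∪ m)), (k ∪ (p ∪ k)) ∪ m, k ∪ m ∪ m ∪ k), t(k ∪ p ∪ m, k ∪ p ∪ m, (m ∪ (p ∪ k)) ∪ m), t((p ∪ k) ∪ m, (m ∪ p) ∪ m, k ∪ ((p ∪ m) ∪ m))) ∪ t(k, k, m) ∪ m
  Inside:  t((p ∪ p) ∪ (p ∪ m), (k ∪ p) ∪ m, k ∪ p)  →  t(m ∪ p ∪ p ∪ p, k ∪ m ∪ p, k ∪ p)
  Simplify inside:  t(t(p ∪ (k ∪ (m ∪ m)), (k ∪ (p ∪ k)) ∪ m, k ∪ m ∪ m ∪ k), t(k ∪ p ∪ m, k ∪ p ∪ m, (m ∪ (p ∪ k)) ∪ m), t((p ∪ k) ∪ m, (m ∪ p) ∪ m, k ∪ ((p ∪ m) ∪ m)))  →  t(t(k ∪ m ∪ m ∪ p, k ∪ k ∪ m ∪ p, k ∪ k ∪ m ∪ m), t(k ∪ m ∪ p, k ∪ m ∪ p, k ∪ m ∪ m ∪ p), t(k ∪ m ∪ p, m ∪ m ∪ p, k ∪ m ∪ m ∪ p))
  Sort:  m ∪ m ∪ m ∪ p ∪ t(k, k, m) ∪ t(m ∪ p ∪ p ∪ p, k ∪ m ∪ p, k ∪ p) ∪ t(t(k ∪ m ∪ m ∪ p, k ∪ k ∪ m ∪ p, k ∪ k ∪ m ∪ m), t(k ∪ m ∪ p, k ∪ m ∪ p, k ∪ m ∪ m ∪ p), t(k ∪ m ∪ p, m ∪ m ∪ p, k ∪ m ∪ m ∪ p))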